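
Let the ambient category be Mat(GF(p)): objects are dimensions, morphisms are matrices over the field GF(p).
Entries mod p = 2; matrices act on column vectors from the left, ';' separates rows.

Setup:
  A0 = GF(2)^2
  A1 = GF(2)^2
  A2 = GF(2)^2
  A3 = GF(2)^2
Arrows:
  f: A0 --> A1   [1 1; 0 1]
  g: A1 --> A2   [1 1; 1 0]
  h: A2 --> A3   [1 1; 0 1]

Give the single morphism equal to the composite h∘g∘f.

  e0=[1,0] f-->[1,0] g-->[1,1] h-->[0,1]
  e1=[0,1] f-->[1,1] g-->[0,1] h-->[1,1]
result: [0 1; 1 1]

Answer: [0 1; 1 1]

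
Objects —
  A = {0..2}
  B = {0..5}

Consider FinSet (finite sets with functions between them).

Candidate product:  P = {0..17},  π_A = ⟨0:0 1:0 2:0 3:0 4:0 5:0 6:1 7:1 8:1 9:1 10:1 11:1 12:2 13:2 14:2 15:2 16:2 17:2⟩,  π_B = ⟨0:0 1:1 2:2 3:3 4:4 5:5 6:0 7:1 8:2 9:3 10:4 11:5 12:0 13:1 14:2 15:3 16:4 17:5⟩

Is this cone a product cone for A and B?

|A|·|B| = 3·6 = 18;  |P| = 18
Check the pairing map k ↦ (π_A(k), π_B(k)):
  0 : (0,0)
  1 : (0,1)
  2 : (0,2)
  3 : (0,3)
  4 : (0,4)
  5 : (0,5)
  6 : (1,0)
  7 : (1,1)
  8 : (1,2)
  9 : (1,3)
  10 : (1,4)
  11 : (1,5)
  12 : (2,0)
  13 : (2,1)
  14 : (2,2)
  15 : (2,3)
  16 : (2,4)
  17 : (2,5)
distinct pairs in image: 18 / 18 needed
  → bijection onto A×B; projections well-typed.

Answer: VALID PRODUCT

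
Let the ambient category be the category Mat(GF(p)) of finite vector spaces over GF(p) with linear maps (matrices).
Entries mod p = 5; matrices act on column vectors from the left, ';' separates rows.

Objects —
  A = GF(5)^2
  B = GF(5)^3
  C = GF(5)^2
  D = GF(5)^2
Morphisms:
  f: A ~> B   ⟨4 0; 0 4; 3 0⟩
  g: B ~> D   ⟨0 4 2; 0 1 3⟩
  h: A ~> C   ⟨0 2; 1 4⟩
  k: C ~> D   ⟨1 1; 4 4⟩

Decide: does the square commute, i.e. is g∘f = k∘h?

Answer: COMMUTES

Work:
Along f;g (path 1):
  e0=(1,0) f~>(4,0,3) g~>(1,4)
  e1=(0,1) f~>(0,4,0) g~>(1,4)
  result₁ = ⟨1 1; 4 4⟩
Along h;k (path 2):
  e0=(1,0) h~>(0,1) k~>(1,4)
  e1=(0,1) h~>(2,4) k~>(1,4)
  result₂ = ⟨1 1; 4 4⟩
Equal? equal; square commutes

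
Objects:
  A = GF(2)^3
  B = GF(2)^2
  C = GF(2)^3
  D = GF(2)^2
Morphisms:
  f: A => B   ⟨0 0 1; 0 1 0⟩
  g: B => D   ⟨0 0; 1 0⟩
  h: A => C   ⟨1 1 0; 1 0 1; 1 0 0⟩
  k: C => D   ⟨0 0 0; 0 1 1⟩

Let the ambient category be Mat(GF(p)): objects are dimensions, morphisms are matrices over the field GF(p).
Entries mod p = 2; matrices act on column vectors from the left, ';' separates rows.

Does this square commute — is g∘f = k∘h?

Answer: COMMUTES

Work:
Along f;g (path 1):
  e0=[1,0,0] f=>[0,0] g=>[0,0]
  e1=[0,1,0] f=>[0,1] g=>[0,0]
  e2=[0,0,1] f=>[1,0] g=>[0,1]
  result₁ = ⟨0 0 0; 0 0 1⟩
Along h;k (path 2):
  e0=[1,0,0] h=>[1,1,1] k=>[0,0]
  e1=[0,1,0] h=>[1,0,0] k=>[0,0]
  e2=[0,0,1] h=>[0,1,0] k=>[0,1]
  result₂ = ⟨0 0 0; 0 0 1⟩
Equal? same morphism ✓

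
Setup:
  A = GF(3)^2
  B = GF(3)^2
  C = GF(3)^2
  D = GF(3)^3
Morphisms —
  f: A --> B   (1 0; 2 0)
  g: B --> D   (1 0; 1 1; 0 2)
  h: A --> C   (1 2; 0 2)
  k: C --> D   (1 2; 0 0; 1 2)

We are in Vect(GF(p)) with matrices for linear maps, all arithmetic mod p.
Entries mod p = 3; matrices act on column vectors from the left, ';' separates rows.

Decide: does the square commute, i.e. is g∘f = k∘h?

Answer: COMMUTES

Derivation:
1) trace f;g:
  e0=⟨1,0⟩ f-->⟨1,2⟩ g-->⟨1,0,1⟩
  e1=⟨0,1⟩ f-->⟨0,0⟩ g-->⟨0,0,0⟩
  result₁ = (1 0; 0 0; 1 0)
2) trace h;k:
  e0=⟨1,0⟩ h-->⟨1,0⟩ k-->⟨1,0,1⟩
  e1=⟨0,1⟩ h-->⟨2,2⟩ k-->⟨0,0,0⟩
  result₂ = (1 0; 0 0; 1 0)
Equal? YES — commutes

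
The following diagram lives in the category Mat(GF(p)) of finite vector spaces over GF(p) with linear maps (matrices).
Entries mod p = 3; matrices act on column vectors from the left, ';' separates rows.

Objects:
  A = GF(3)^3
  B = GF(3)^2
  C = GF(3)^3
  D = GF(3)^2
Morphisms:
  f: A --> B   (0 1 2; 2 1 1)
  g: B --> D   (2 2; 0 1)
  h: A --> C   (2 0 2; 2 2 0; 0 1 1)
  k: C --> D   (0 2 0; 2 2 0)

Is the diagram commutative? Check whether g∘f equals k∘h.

Path 1 = f;g:
  e0=⟨1,0,0⟩ f-->⟨0,2⟩ g-->⟨1,2⟩
  e1=⟨0,1,0⟩ f-->⟨1,1⟩ g-->⟨1,1⟩
  e2=⟨0,0,1⟩ f-->⟨2,1⟩ g-->⟨0,1⟩
  result₁ = (1 1 0; 2 1 1)
Path 2 = h;k:
  e0=⟨1,0,0⟩ h-->⟨2,2,0⟩ k-->⟨1,2⟩
  e1=⟨0,1,0⟩ h-->⟨0,2,1⟩ k-->⟨1,1⟩
  e2=⟨0,0,1⟩ h-->⟨2,0,1⟩ k-->⟨0,1⟩
  result₂ = (1 1 0; 2 1 1)
Equal? same morphism ✓

Answer: COMMUTES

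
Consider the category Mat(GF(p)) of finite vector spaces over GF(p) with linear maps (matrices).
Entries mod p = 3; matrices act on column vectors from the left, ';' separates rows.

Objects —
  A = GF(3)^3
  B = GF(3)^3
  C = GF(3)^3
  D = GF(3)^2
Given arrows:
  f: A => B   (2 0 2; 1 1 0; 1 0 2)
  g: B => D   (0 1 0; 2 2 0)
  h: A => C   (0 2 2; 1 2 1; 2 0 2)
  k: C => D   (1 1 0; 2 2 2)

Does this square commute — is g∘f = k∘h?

Answer: COMMUTES

Derivation:
Along f;g (path 1):
  e0=[1,0,0] f=>[2,1,1] g=>[1,0]
  e1=[0,1,0] f=>[0,1,0] g=>[1,2]
  e2=[0,0,1] f=>[2,0,2] g=>[0,1]
  ⟦path⟧₁ = (1 1 0; 0 2 1)
Along h;k (path 2):
  e0=[1,0,0] h=>[0,1,2] k=>[1,0]
  e1=[0,1,0] h=>[2,2,0] k=>[1,2]
  e2=[0,0,1] h=>[2,1,2] k=>[0,1]
  ⟦path⟧₂ = (1 1 0; 0 2 1)
Equal? same morphism ✓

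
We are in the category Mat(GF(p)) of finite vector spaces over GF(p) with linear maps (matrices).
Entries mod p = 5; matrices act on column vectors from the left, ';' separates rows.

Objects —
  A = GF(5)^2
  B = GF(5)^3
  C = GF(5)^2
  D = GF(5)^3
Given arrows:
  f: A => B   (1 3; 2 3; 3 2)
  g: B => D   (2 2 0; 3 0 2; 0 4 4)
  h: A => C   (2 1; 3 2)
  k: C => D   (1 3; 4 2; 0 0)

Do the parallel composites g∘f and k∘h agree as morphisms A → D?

Path 1 = f;g:
  e0=[1,0] f=>[1,2,3] g=>[1,4,0]
  e1=[0,1] f=>[3,3,2] g=>[2,3,0]
  result₁ = (1 2; 4 3; 0 0)
Path 2 = h;k:
  e0=[1,0] h=>[2,3] k=>[1,4,0]
  e1=[0,1] h=>[1,2] k=>[2,3,0]
  result₂ = (1 2; 4 3; 0 0)
Equal? YES — commutes

Answer: COMMUTES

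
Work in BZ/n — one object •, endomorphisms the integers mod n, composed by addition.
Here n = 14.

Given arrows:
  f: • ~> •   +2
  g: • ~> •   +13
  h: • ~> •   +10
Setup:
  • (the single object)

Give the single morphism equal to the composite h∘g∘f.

Answer: +11

Derivation:
  0 +2≡2 +13≡1 +10≡11  (mod 14)
composite: +11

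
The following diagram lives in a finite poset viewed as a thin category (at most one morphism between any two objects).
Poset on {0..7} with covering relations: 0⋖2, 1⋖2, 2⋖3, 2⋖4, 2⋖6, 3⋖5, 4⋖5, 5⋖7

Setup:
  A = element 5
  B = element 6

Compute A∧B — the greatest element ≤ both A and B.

Common predecessors of 5,6: {0,1,2}
  0 ≤ 2
  1 ≤ 2
  2 ≤ 2
glb = 2

Answer: A∧B = 2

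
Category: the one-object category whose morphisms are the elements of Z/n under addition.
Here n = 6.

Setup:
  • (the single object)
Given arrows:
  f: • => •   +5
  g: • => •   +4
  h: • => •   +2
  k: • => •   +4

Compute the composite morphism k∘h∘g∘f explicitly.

  0 +5≡5 +4≡3 +2≡5 +4≡3  (mod 6)
result: +3

Answer: +3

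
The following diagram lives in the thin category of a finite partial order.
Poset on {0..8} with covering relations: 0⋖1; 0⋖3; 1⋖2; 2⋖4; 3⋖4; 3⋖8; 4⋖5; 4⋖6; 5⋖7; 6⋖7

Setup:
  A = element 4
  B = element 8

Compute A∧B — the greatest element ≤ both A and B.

Answer: A∧B = 3

Trace:
Lower bounds of A=4 and B=8: {0,3}
  0 ≤ 3
  3 ≤ 3
glb = 3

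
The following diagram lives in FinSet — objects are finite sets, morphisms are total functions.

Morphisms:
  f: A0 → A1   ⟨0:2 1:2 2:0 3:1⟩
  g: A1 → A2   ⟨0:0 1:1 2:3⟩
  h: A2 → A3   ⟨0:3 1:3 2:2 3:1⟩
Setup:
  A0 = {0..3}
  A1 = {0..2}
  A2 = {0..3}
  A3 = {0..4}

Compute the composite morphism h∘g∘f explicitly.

Answer: ⟨0:1 1:1 2:3 3:3⟩

Derivation:
  0 f→2 g→3 h→1
  1 f→2 g→3 h→1
  2 f→0 g→0 h→3
  3 f→1 g→1 h→3
composite: ⟨0:1 1:1 2:3 3:3⟩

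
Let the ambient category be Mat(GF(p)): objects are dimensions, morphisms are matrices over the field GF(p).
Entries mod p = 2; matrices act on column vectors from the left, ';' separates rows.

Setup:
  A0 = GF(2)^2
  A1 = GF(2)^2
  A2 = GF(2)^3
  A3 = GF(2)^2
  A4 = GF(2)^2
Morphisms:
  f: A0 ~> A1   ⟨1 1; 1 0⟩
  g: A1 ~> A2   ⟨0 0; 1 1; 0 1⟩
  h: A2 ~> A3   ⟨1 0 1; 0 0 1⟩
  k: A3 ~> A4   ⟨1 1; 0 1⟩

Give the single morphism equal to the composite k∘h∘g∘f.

  e0=(1,0) f~>(1,1) g~>(0,0,1) h~>(1,1) k~>(0,1)
  e1=(0,1) f~>(1,0) g~>(0,1,0) h~>(0,0) k~>(0,0)
⟦path⟧: ⟨0 0; 1 0⟩

Answer: ⟨0 0; 1 0⟩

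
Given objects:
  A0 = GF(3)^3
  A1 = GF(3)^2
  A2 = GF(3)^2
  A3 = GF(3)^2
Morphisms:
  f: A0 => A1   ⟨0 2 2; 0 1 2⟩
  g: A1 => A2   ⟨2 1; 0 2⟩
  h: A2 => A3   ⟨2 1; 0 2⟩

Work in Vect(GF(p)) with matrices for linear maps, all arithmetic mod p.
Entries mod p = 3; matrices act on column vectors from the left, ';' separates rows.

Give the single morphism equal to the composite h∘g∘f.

Answer: ⟨0 0 1; 0 1 2⟩

Work:
  e0=⟨1,0,0⟩ f=>⟨0,0⟩ g=>⟨0,0⟩ h=>⟨0,0⟩
  e1=⟨0,1,0⟩ f=>⟨2,1⟩ g=>⟨2,2⟩ h=>⟨0,1⟩
  e2=⟨0,0,1⟩ f=>⟨2,2⟩ g=>⟨0,1⟩ h=>⟨1,2⟩
composite: ⟨0 0 1; 0 1 2⟩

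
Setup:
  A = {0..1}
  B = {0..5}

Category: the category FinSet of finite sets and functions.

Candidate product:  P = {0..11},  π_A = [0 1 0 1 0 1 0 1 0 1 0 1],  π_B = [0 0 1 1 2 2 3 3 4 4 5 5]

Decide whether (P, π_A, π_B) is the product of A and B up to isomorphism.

Answer: VALID PRODUCT

Derivation:
|A|·|B| = 2·6 = 12;  |P| = 12
Check the pairing map k ↦ (π_A(k), π_B(k)):
  0 ↦ (0,0)
  1 ↦ (1,0)
  2 ↦ (0,1)
  3 ↦ (1,1)
  4 ↦ (0,2)
  5 ↦ (1,2)
  6 ↦ (0,3)
  7 ↦ (1,3)
  8 ↦ (0,4)
  9 ↦ (1,4)
  10 ↦ (0,5)
  11 ↦ (1,5)
distinct pairs in image: 12 / 12 needed
  → bijection onto A×B; projections well-typed.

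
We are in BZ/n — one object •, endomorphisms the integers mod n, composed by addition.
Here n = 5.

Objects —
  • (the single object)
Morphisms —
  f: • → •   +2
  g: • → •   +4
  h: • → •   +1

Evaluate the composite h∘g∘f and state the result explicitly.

  0 +2≡2 +4≡1 +1≡2  (mod 5)
result: +2

Answer: +2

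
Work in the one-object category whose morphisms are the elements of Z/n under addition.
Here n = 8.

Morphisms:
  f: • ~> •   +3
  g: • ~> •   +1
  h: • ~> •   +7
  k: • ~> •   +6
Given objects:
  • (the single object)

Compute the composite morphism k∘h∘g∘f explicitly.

Answer: +1

Work:
  0 +3≡3 +1≡4 +7≡3 +6≡1  (mod 8)
⟦path⟧: +1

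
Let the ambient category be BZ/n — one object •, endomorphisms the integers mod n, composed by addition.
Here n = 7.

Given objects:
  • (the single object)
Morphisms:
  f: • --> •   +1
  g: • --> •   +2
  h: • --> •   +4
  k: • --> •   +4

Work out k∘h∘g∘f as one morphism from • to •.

Answer: +4

Work:
  0 +1≡1 +2≡3 +4≡0 +4≡4  (mod 7)
composite: +4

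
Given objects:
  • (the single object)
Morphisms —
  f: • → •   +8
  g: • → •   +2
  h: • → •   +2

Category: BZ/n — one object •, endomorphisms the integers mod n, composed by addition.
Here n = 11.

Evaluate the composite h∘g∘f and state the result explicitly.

Answer: +1

Work:
  0 +8≡8 +2≡10 +2≡1  (mod 11)
result: +1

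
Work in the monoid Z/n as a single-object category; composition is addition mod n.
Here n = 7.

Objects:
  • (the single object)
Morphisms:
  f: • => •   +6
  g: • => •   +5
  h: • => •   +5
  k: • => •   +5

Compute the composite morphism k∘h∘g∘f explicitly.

  0 +6≡6 +5≡4 +5≡2 +5≡0  (mod 7)
composite: +0

Answer: +0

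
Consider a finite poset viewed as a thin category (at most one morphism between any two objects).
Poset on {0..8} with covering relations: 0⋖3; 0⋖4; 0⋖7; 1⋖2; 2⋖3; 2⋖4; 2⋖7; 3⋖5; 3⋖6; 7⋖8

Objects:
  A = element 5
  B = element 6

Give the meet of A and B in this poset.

Common predecessors of 5,6: {0,1,2,3}
  0 ⊑ 3
  1 ⊑ 3
  2 ⊑ 3
  3 ⊑ 3
glb = 3

Answer: A∧B = 3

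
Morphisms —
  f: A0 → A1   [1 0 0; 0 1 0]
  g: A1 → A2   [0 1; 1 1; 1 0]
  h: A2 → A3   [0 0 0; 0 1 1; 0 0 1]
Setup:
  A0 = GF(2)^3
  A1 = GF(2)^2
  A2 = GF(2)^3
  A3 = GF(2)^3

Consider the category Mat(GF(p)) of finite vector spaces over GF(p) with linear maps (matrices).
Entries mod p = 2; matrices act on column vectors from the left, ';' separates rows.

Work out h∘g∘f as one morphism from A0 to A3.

  e0=(1,0,0) f→(1,0) g→(0,1,1) h→(0,0,1)
  e1=(0,1,0) f→(0,1) g→(1,1,0) h→(0,1,0)
  e2=(0,0,1) f→(0,0) g→(0,0,0) h→(0,0,0)
composite: [0 0 0; 0 1 0; 1 0 0]

Answer: [0 0 0; 0 1 0; 1 0 0]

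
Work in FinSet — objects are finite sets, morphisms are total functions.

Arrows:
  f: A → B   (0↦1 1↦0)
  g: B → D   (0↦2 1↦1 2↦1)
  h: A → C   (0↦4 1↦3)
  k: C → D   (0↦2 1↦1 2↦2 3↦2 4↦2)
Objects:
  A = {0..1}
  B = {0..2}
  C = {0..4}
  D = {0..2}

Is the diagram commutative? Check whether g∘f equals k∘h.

Answer: DOES NOT COMMUTE

Derivation:
Along f;g (path 1):
  0 f→1 g→1
  1 f→0 g→2
  ⟦path⟧₁ = (0↦1 1↦2)
Along h;k (path 2):
  0 h→4 k→2
  1 h→3 k→2
  ⟦path⟧₂ = (0↦2 1↦2)
Equal? differ; not commutative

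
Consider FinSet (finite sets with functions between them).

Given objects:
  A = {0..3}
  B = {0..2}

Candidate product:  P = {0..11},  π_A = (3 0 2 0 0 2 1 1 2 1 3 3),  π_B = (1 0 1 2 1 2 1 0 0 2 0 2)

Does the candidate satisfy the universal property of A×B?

|A|·|B| = 4·3 = 12;  |P| = 12
Check the pairing map k ↦ (π_A(k), π_B(k)):
  0 -> (3,1)
  1 -> (0,0)
  2 -> (2,1)
  3 -> (0,2)
  4 -> (0,1)
  5 -> (2,2)
  6 -> (1,1)
  7 -> (1,0)
  8 -> (2,0)
  9 -> (1,2)
  10 -> (3,0)
  11 -> (3,2)
distinct pairs in image: 12 / 12 needed
  → bijection onto A×B; projections well-typed.

Answer: VALID PRODUCT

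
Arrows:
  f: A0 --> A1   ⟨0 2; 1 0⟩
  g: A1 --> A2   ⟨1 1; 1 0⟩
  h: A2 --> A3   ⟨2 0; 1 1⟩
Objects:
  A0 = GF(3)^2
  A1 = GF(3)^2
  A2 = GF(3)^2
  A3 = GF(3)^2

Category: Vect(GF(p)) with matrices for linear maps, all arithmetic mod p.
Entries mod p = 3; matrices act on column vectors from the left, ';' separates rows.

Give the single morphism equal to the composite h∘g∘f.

Answer: ⟨2 1; 1 1⟩

Trace:
  e0=(1,0) f-->(0,1) g-->(1,0) h-->(2,1)
  e1=(0,1) f-->(2,0) g-->(2,2) h-->(1,1)
composite: ⟨2 1; 1 1⟩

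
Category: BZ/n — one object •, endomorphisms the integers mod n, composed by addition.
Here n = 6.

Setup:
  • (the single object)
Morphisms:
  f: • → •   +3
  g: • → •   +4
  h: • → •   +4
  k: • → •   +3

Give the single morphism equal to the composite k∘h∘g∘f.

  0 +3≡3 +4≡1 +4≡5 +3≡2  (mod 6)
⟦path⟧: +2

Answer: +2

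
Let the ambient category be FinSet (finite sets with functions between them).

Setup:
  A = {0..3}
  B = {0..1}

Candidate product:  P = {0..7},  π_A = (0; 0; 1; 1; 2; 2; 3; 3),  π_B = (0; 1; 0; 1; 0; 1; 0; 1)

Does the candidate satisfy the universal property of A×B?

|A|·|B| = 4·2 = 8;  |P| = 8
Check the pairing map k ↦ (π_A(k), π_B(k)):
  0 ↦ (0,0)
  1 ↦ (0,1)
  2 ↦ (1,0)
  3 ↦ (1,1)
  4 ↦ (2,0)
  5 ↦ (2,1)
  6 ↦ (3,0)
  7 ↦ (3,1)
distinct pairs in image: 8 / 8 needed
  → bijection onto A×B; projections well-typed.

Answer: VALID PRODUCT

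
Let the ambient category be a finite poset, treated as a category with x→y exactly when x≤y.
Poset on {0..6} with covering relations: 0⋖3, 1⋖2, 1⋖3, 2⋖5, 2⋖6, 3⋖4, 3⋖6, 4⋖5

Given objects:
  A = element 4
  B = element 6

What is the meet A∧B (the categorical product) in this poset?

Answer: A∧B = 3

Derivation:
Common predecessors of 4,6: {0,1,3}
  0 ≤ 3
  1 ≤ 3
  3 ≤ 3
glb = 3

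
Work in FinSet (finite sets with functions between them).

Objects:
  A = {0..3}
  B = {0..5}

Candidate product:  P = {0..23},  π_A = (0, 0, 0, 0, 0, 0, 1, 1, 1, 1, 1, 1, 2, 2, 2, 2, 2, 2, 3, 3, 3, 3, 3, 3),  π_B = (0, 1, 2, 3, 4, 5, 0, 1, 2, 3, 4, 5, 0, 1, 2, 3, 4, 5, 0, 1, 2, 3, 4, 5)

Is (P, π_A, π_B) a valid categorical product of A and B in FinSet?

|A|·|B| = 4·6 = 24;  |P| = 24
Check the pairing map k ↦ (π_A(k), π_B(k)):
  0 -> (0,0)
  1 -> (0,1)
  2 -> (0,2)
  3 -> (0,3)
  4 -> (0,4)
  5 -> (0,5)
  6 -> (1,0)
  7 -> (1,1)
  8 -> (1,2)
  9 -> (1,3)
  10 -> (1,4)
  11 -> (1,5)
  12 -> (2,0)
  13 -> (2,1)
  14 -> (2,2)
  15 -> (2,3)
  16 -> (2,4)
  17 -> (2,5)
  18 -> (3,0)
  19 -> (3,1)
  20 -> (3,2)
  21 -> (3,3)
  22 -> (3,4)
  23 -> (3,5)
distinct pairs in image: 24 / 24 needed
  → bijection onto A×B; projections well-typed.

Answer: VALID PRODUCT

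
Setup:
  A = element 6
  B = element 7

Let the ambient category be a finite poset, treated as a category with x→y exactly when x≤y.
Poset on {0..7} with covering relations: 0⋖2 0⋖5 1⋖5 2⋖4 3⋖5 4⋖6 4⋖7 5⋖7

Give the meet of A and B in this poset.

Lower bounds of A=6 and B=7: {0,2,4}
  0 ⊑ 4
  2 ⊑ 4
  4 ⊑ 4
glb = 4

Answer: A∧B = 4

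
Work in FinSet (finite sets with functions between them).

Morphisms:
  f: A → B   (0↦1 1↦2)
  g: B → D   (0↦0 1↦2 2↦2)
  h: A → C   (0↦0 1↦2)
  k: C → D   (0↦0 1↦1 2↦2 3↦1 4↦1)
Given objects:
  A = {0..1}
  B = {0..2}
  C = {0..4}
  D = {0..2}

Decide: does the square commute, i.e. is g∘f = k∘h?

1) trace f;g:
  0 f→1 g→2
  1 f→2 g→2
  ⟦path⟧₁ = (0↦2 1↦2)
2) trace h;k:
  0 h→0 k→0
  1 h→2 k→2
  ⟦path⟧₂ = (0↦0 1↦2)
Equal? differ; not commutative

Answer: DOES NOT COMMUTE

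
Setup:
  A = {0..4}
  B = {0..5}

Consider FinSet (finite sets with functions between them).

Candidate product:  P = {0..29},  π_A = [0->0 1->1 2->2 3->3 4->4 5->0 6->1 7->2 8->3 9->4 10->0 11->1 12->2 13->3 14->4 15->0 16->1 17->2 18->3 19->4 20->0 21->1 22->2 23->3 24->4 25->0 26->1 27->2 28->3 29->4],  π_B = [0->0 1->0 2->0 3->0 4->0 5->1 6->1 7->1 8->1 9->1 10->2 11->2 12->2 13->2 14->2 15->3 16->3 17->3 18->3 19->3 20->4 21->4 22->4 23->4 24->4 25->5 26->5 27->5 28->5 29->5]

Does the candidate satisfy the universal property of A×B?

|A|·|B| = 5·6 = 30;  |P| = 30
Check the pairing map k ↦ (π_A(k), π_B(k)):
  0 -> (0,0)
  1 -> (1,0)
  2 -> (2,0)
  3 -> (3,0)
  4 -> (4,0)
  5 -> (0,1)
  6 -> (1,1)
  7 -> (2,1)
  8 -> (3,1)
  9 -> (4,1)
  10 -> (0,2)
  11 -> (1,2)
  12 -> (2,2)
  13 -> (3,2)
  14 -> (4,2)
  15 -> (0,3)
  16 -> (1,3)
  17 -> (2,3)
  18 -> (3,3)
  19 -> (4,3)
  20 -> (0,4)
  21 -> (1,4)
  22 -> (2,4)
  23 -> (3,4)
  24 -> (4,4)
  25 -> (0,5)
  26 -> (1,5)
  27 -> (2,5)
  28 -> (3,5)
  29 -> (4,5)
distinct pairs in image: 30 / 30 needed
  → bijection onto A×B; projections well-typed.

Answer: VALID PRODUCT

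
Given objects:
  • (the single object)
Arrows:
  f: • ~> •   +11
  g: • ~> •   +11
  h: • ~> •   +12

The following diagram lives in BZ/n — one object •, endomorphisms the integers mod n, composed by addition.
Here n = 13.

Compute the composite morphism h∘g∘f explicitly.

Answer: +8

Trace:
  0 +11≡11 +11≡9 +12≡8  (mod 13)
result: +8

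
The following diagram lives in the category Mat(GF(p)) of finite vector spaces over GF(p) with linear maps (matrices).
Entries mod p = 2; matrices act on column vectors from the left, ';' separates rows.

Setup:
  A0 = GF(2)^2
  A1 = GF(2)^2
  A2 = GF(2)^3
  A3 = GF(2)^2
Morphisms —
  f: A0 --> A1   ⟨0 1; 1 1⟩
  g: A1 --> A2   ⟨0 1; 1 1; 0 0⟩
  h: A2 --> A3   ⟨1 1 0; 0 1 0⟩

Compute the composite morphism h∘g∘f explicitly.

  e0=[1,0] f-->[0,1] g-->[1,1,0] h-->[0,1]
  e1=[0,1] f-->[1,1] g-->[1,0,0] h-->[1,0]
⟦path⟧: ⟨0 1; 1 0⟩

Answer: ⟨0 1; 1 0⟩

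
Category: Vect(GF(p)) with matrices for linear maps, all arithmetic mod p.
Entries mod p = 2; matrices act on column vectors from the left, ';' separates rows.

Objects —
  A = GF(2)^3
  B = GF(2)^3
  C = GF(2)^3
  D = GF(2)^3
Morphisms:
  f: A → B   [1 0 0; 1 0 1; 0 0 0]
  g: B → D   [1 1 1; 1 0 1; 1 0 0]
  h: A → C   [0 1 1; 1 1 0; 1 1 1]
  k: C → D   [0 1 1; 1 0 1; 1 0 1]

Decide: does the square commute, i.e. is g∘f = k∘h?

1) trace f;g:
  e0=⟨1,0,0⟩ f→⟨1,1,0⟩ g→⟨0,1,1⟩
  e1=⟨0,1,0⟩ f→⟨0,0,0⟩ g→⟨0,0,0⟩
  e2=⟨0,0,1⟩ f→⟨0,1,0⟩ g→⟨1,0,0⟩
  result₁ = [0 0 1; 1 0 0; 1 0 0]
2) trace h;k:
  e0=⟨1,0,0⟩ h→⟨0,1,1⟩ k→⟨0,1,1⟩
  e1=⟨0,1,0⟩ h→⟨1,1,1⟩ k→⟨0,0,0⟩
  e2=⟨0,0,1⟩ h→⟨1,0,1⟩ k→⟨1,0,0⟩
  result₂ = [0 0 1; 1 0 0; 1 0 0]
Equal? same morphism ✓

Answer: COMMUTES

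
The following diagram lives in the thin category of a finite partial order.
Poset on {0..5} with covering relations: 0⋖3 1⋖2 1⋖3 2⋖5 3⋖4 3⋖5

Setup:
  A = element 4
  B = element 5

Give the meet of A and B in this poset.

{x : x<=A ∧ x<=B} = {0,1,3}  (A=4, B=5)
  0 <= 3
  1 <= 3
  3 <= 3
glb = 3

Answer: A∧B = 3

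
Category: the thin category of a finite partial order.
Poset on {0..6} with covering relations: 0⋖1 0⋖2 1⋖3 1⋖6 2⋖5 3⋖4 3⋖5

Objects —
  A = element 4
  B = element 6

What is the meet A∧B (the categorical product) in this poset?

Lower bounds of A=4 and B=6: {0,1}
  0 ⊑ 1
  1 ⊑ 1
glb = 1

Answer: A∧B = 1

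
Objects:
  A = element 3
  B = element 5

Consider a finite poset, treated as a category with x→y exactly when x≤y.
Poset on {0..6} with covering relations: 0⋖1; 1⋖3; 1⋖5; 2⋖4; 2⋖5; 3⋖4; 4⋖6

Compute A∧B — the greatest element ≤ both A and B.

Answer: A∧B = 1

Trace:
Lower bounds of A=3 and B=5: {0,1}
  0 <= 1
  1 <= 1
glb = 1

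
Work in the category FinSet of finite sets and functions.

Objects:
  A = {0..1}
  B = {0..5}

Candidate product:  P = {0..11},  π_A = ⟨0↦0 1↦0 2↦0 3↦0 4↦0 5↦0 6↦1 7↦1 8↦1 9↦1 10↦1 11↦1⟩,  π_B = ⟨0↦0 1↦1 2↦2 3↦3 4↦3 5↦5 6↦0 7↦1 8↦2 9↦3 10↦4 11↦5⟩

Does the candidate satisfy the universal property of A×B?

|A|·|B| = 2·6 = 12;  |P| = 12
Check the pairing map k ↦ (π_A(k), π_B(k)):
  0 ↦ (0,0)
  1 ↦ (0,1)
  2 ↦ (0,2)
  3 ↦ (0,3)
  4 ↦ (0,3)  ✗ repeats pair of k=3
  5 ↦ (0,5)
  6 ↦ (1,0)
  7 ↦ (1,1)
  8 ↦ (1,2)
  9 ↦ (1,3)
  10 ↦ (1,4)
  11 ↦ (1,5)
distinct pairs in image: 11 / 12 needed
  → (0,3) hit at k=3 and k=4

Answer: NOT A VALID PRODUCT — duplicate pair at indices 3,4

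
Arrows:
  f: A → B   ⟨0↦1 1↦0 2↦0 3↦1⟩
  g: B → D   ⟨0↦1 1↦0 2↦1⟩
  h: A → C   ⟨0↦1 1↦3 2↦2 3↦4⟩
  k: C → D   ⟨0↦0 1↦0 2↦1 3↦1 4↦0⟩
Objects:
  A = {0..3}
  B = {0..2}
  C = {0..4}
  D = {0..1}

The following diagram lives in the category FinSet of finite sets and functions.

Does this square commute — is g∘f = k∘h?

Along f;g (path 1):
  0 f→1 g→0
  1 f→0 g→1
  2 f→0 g→1
  3 f→1 g→0
  composite₁ = ⟨0↦0 1↦1 2↦1 3↦0⟩
Along h;k (path 2):
  0 h→1 k→0
  1 h→3 k→1
  2 h→2 k→1
  3 h→4 k→0
  composite₂ = ⟨0↦0 1↦1 2↦1 3↦0⟩
Equal? equal; square commutes

Answer: COMMUTES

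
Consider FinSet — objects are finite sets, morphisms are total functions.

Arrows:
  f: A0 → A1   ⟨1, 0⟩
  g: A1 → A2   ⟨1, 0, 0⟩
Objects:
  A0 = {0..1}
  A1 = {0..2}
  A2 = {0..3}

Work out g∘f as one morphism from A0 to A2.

Answer: ⟨0, 1⟩

Trace:
  0 f→1 g→0
  1 f→0 g→1
⟦path⟧: ⟨0, 1⟩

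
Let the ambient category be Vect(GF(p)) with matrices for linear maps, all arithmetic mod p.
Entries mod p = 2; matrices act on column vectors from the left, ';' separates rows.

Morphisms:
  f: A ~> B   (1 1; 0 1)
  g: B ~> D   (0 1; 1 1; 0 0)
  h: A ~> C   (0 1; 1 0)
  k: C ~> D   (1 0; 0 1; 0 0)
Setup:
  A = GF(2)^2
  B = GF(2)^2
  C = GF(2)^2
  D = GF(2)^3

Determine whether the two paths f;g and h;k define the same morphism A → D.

Answer: COMMUTES

Derivation:
Along f;g (path 1):
  e0=[1,0] f~>[1,0] g~>[0,1,0]
  e1=[0,1] f~>[1,1] g~>[1,0,0]
  result₁ = (0 1; 1 0; 0 0)
Along h;k (path 2):
  e0=[1,0] h~>[0,1] k~>[0,1,0]
  e1=[0,1] h~>[1,0] k~>[1,0,0]
  result₂ = (0 1; 1 0; 0 0)
Equal? equal; square commutes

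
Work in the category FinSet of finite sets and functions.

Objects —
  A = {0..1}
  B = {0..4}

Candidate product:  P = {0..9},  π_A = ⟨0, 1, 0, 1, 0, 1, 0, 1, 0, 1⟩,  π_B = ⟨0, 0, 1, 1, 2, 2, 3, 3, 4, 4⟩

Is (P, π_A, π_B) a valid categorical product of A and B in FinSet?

Answer: VALID PRODUCT

Trace:
|A|·|B| = 2·5 = 10;  |P| = 10
Check the pairing map k ↦ (π_A(k), π_B(k)):
  0 : (0,0)
  1 : (1,0)
  2 : (0,1)
  3 : (1,1)
  4 : (0,2)
  5 : (1,2)
  6 : (0,3)
  7 : (1,3)
  8 : (0,4)
  9 : (1,4)
distinct pairs in image: 10 / 10 needed
  → bijection onto A×B; projections well-typed.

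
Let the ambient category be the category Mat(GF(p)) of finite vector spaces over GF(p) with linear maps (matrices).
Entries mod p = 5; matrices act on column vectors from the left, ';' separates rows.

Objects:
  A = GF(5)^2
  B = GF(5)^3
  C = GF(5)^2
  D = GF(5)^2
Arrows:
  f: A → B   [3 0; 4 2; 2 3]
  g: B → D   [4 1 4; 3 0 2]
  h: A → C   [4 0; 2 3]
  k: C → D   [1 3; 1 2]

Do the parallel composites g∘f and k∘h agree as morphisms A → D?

Along f;g (path 1):
  e0=[1,0] f→[3,4,2] g→[4,3]
  e1=[0,1] f→[0,2,3] g→[4,1]
  ⟦path⟧₁ = [4 4; 3 1]
Along h;k (path 2):
  e0=[1,0] h→[4,2] k→[0,3]
  e1=[0,1] h→[0,3] k→[4,1]
  ⟦path⟧₂ = [0 4; 3 1]
Equal? distinct morphisms ✗

Answer: DOES NOT COMMUTE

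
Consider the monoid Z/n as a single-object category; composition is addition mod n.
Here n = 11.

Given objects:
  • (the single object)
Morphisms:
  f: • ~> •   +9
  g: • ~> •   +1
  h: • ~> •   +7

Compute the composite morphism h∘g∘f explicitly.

  0 +9≡9 +1≡10 +7≡6  (mod 11)
composite: +6

Answer: +6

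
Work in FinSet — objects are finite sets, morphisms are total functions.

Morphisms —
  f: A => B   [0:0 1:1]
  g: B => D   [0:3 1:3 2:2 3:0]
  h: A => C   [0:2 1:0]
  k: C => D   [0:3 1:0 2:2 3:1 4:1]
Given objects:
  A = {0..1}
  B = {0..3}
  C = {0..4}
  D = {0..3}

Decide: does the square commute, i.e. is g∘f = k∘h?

Answer: DOES NOT COMMUTE

Derivation:
Path 1 = f;g:
  0 f=>0 g=>3
  1 f=>1 g=>3
  result₁ = [0:3 1:3]
Path 2 = h;k:
  0 h=>2 k=>2
  1 h=>0 k=>3
  result₂ = [0:2 1:3]
Equal? distinct morphisms ✗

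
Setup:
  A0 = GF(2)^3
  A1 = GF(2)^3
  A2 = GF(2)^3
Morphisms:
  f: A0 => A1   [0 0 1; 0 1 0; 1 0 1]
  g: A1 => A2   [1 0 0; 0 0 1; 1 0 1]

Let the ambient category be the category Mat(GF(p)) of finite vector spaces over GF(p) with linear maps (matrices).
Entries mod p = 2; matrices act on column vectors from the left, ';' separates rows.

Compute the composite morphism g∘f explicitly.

  e0=[1,0,0] f=>[0,0,1] g=>[0,1,1]
  e1=[0,1,0] f=>[0,1,0] g=>[0,0,0]
  e2=[0,0,1] f=>[1,0,1] g=>[1,1,0]
composite: [0 0 1; 1 0 1; 1 0 0]

Answer: [0 0 1; 1 0 1; 1 0 0]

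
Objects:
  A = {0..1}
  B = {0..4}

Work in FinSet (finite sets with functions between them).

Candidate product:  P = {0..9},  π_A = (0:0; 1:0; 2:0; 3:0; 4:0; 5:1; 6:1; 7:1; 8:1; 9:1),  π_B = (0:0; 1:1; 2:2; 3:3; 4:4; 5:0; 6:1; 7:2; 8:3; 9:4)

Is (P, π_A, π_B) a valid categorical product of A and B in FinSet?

|A|·|B| = 2·5 = 10;  |P| = 10
Check the pairing map k ↦ (π_A(k), π_B(k)):
  0 : (0,0)
  1 : (0,1)
  2 : (0,2)
  3 : (0,3)
  4 : (0,4)
  5 : (1,0)
  6 : (1,1)
  7 : (1,2)
  8 : (1,3)
  9 : (1,4)
distinct pairs in image: 10 / 10 needed
  → bijection onto A×B; projections well-typed.

Answer: VALID PRODUCT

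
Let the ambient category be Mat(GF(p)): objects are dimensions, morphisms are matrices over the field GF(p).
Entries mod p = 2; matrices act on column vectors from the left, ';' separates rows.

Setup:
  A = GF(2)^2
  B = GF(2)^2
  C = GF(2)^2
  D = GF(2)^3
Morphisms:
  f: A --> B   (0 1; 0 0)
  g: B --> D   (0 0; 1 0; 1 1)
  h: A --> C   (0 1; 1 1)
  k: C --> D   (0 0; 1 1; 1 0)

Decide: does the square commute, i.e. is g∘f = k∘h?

Path 1 = f;g:
  e0=[1,0] f-->[0,0] g-->[0,0,0]
  e1=[0,1] f-->[1,0] g-->[0,1,1]
  composite₁ = (0 0; 0 1; 0 1)
Path 2 = h;k:
  e0=[1,0] h-->[0,1] k-->[0,1,0]
  e1=[0,1] h-->[1,1] k-->[0,0,1]
  composite₂ = (0 0; 1 0; 0 1)
Equal? NO — does not commute

Answer: DOES NOT COMMUTE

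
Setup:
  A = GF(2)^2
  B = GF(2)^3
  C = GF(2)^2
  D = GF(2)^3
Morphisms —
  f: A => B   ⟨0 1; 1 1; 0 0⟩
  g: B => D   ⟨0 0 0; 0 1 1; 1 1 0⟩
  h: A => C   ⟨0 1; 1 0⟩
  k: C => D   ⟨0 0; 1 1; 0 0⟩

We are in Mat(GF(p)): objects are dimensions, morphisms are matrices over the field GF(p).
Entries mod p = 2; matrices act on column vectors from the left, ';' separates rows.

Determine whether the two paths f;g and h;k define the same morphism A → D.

1) trace f;g:
  e0=(1,0) f=>(0,1,0) g=>(0,1,1)
  e1=(0,1) f=>(1,1,0) g=>(0,1,0)
  result₁ = ⟨0 0; 1 1; 1 0⟩
2) trace h;k:
  e0=(1,0) h=>(0,1) k=>(0,1,0)
  e1=(0,1) h=>(1,0) k=>(0,1,0)
  result₂ = ⟨0 0; 1 1; 0 0⟩
Equal? distinct morphisms ✗

Answer: DOES NOT COMMUTE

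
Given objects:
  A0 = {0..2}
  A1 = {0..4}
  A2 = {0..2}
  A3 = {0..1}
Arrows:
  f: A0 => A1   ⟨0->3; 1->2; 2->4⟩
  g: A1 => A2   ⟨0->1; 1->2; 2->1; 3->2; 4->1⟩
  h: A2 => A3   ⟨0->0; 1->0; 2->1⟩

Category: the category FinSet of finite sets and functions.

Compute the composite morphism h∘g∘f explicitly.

Answer: ⟨0->1; 1->0; 2->0⟩

Derivation:
  0 f=>3 g=>2 h=>1
  1 f=>2 g=>1 h=>0
  2 f=>4 g=>1 h=>0
composite: ⟨0->1; 1->0; 2->0⟩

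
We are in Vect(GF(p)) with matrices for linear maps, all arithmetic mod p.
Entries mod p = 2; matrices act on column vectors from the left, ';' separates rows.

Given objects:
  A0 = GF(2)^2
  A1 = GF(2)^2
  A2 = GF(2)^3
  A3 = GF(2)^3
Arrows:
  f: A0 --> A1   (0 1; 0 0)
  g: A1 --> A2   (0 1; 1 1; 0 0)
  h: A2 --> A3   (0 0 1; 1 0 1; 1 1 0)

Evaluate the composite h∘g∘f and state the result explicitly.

Answer: (0 0; 0 0; 0 1)

Trace:
  e0=(1,0) f-->(0,0) g-->(0,0,0) h-->(0,0,0)
  e1=(0,1) f-->(1,0) g-->(0,1,0) h-->(0,0,1)
result: (0 0; 0 0; 0 1)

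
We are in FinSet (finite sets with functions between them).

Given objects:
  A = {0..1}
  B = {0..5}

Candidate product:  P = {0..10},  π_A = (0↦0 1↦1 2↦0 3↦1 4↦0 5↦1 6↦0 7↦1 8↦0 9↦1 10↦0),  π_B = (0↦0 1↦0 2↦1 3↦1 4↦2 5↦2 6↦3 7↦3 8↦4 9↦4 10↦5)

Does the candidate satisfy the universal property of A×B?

Answer: NOT A VALID PRODUCT — |P|=11 ≠ |A|·|B|=12

Trace:
|A|·|B| = 2·6 = 12;  |P| = 11
  → cardinalities differ; no bijection possible.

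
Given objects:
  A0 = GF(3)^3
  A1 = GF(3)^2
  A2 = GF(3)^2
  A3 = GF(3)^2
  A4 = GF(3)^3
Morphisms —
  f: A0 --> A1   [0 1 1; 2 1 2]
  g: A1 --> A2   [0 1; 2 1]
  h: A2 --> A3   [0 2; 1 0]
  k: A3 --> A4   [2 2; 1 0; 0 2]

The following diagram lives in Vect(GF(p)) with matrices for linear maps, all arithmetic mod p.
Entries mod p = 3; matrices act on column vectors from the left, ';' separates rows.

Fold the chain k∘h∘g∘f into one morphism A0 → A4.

  e0=[1,0,0] f-->[0,2] g-->[2,2] h-->[1,2] k-->[0,1,1]
  e1=[0,1,0] f-->[1,1] g-->[1,0] h-->[0,1] k-->[2,0,2]
  e2=[0,0,1] f-->[1,2] g-->[2,1] h-->[2,2] k-->[2,2,1]
composite: [0 2 2; 1 0 2; 1 2 1]

Answer: [0 2 2; 1 0 2; 1 2 1]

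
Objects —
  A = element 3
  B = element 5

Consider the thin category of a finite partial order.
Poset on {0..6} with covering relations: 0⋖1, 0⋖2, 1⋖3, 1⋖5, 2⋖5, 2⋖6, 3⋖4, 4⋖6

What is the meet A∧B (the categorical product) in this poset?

Common predecessors of 3,5: {0,1}
  0 ⊑ 1
  1 ⊑ 1
glb = 1

Answer: A∧B = 1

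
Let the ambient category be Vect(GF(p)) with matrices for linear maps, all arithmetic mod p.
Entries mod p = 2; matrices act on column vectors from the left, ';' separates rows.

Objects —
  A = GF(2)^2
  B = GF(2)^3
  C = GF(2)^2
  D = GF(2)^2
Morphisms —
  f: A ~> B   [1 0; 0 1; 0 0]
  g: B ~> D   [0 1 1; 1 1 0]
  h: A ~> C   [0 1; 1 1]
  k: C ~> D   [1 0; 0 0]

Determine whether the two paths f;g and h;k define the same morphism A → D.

Answer: DOES NOT COMMUTE

Trace:
Path 1 = f;g:
  e0=(1,0) f~>(1,0,0) g~>(0,1)
  e1=(0,1) f~>(0,1,0) g~>(1,1)
  ⟦path⟧₁ = [0 1; 1 1]
Path 2 = h;k:
  e0=(1,0) h~>(0,1) k~>(0,0)
  e1=(0,1) h~>(1,1) k~>(1,0)
  ⟦path⟧₂ = [0 1; 0 0]
Equal? differ; not commutative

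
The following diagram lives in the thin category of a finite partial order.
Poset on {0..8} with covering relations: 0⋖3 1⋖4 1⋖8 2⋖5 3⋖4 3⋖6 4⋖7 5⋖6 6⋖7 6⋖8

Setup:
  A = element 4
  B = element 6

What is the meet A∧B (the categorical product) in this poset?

Lower bounds of A=4 and B=6: {0,3}
  0 ⊑ 3
  3 ⊑ 3
glb = 3

Answer: A∧B = 3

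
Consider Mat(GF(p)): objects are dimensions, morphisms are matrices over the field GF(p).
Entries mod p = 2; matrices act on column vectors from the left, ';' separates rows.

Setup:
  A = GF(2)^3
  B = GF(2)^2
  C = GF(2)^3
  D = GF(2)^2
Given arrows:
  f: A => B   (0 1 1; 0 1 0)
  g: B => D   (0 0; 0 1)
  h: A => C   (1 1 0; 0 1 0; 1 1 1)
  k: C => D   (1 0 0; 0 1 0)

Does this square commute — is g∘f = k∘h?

Along f;g (path 1):
  e0=[1,0,0] f=>[0,0] g=>[0,0]
  e1=[0,1,0] f=>[1,1] g=>[0,1]
  e2=[0,0,1] f=>[1,0] g=>[0,0]
  ⟦path⟧₁ = (0 0 0; 0 1 0)
Along h;k (path 2):
  e0=[1,0,0] h=>[1,0,1] k=>[1,0]
  e1=[0,1,0] h=>[1,1,1] k=>[1,1]
  e2=[0,0,1] h=>[0,0,1] k=>[0,0]
  ⟦path⟧₂ = (1 1 0; 0 1 0)
Equal? distinct morphisms ✗

Answer: DOES NOT COMMUTE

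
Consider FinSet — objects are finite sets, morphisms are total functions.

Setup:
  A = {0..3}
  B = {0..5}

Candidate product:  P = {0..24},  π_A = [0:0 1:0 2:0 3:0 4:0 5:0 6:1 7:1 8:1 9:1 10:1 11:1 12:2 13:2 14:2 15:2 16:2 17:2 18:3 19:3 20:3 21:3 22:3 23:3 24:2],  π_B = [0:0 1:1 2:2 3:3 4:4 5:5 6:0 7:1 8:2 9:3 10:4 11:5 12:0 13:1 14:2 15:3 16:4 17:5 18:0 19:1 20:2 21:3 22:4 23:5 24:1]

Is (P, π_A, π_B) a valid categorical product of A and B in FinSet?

|A|·|B| = 4·6 = 24;  |P| = 25
  → cardinalities differ; no bijection possible.

Answer: NOT A VALID PRODUCT — |P|=25 ≠ |A|·|B|=24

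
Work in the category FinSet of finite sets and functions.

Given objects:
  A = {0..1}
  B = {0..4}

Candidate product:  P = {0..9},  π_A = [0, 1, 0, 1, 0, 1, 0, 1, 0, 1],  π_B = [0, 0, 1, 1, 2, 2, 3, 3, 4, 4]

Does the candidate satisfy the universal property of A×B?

Answer: VALID PRODUCT

Work:
|A|·|B| = 2·5 = 10;  |P| = 10
Check the pairing map k ↦ (π_A(k), π_B(k)):
  0 -> (0,0)
  1 -> (1,0)
  2 -> (0,1)
  3 -> (1,1)
  4 -> (0,2)
  5 -> (1,2)
  6 -> (0,3)
  7 -> (1,3)
  8 -> (0,4)
  9 -> (1,4)
distinct pairs in image: 10 / 10 needed
  → bijection onto A×B; projections well-typed.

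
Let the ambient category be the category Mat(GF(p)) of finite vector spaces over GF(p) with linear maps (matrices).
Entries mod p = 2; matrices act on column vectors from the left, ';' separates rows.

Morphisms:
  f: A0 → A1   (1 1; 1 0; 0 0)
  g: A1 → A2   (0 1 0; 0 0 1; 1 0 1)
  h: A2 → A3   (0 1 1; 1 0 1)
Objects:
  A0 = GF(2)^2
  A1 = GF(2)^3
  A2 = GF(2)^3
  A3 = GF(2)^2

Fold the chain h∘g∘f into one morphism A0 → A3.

  e0=[1,0] f→[1,1,0] g→[1,0,1] h→[1,0]
  e1=[0,1] f→[1,0,0] g→[0,0,1] h→[1,1]
composite: (1 1; 0 1)

Answer: (1 1; 0 1)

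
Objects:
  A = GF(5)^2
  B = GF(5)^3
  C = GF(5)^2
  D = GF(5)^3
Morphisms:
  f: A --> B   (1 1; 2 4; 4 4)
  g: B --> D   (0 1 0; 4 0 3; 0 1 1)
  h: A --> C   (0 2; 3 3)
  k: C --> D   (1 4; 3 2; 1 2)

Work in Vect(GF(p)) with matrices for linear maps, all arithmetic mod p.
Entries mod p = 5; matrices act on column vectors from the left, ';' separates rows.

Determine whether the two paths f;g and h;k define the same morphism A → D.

Along f;g (path 1):
  e0=(1,0) f-->(1,2,4) g-->(2,1,1)
  e1=(0,1) f-->(1,4,4) g-->(4,1,3)
  result₁ = (2 4; 1 1; 1 3)
Along h;k (path 2):
  e0=(1,0) h-->(0,3) k-->(2,1,1)
  e1=(0,1) h-->(2,3) k-->(4,2,3)
  result₂ = (2 4; 1 2; 1 3)
Equal? NO — does not commute

Answer: DOES NOT COMMUTE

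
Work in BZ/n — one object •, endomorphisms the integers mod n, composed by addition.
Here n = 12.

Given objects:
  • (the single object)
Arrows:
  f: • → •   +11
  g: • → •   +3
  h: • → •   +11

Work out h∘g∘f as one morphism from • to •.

  0 +11≡11 +3≡2 +11≡1  (mod 12)
composite: +1

Answer: +1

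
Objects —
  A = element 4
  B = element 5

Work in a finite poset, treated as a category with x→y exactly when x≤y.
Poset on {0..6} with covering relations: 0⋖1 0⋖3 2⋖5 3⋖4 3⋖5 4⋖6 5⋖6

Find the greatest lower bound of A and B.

Answer: A∧B = 3

Derivation:
Common predecessors of 4,5: {0,3}
  0 ≤ 3
  3 ≤ 3
glb = 3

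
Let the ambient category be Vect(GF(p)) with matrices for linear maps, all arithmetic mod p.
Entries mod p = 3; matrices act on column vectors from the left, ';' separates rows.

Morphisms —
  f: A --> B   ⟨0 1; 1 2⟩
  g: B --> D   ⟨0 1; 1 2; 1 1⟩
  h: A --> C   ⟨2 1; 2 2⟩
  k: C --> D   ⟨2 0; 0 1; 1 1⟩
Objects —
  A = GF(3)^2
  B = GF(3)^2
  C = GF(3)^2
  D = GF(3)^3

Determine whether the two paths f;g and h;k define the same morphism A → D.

Along f;g (path 1):
  e0=(1,0) f-->(0,1) g-->(1,2,1)
  e1=(0,1) f-->(1,2) g-->(2,2,0)
  result₁ = ⟨1 2; 2 2; 1 0⟩
Along h;k (path 2):
  e0=(1,0) h-->(2,2) k-->(1,2,1)
  e1=(0,1) h-->(1,2) k-->(2,2,0)
  result₂ = ⟨1 2; 2 2; 1 0⟩
Equal? YES — commutes

Answer: COMMUTES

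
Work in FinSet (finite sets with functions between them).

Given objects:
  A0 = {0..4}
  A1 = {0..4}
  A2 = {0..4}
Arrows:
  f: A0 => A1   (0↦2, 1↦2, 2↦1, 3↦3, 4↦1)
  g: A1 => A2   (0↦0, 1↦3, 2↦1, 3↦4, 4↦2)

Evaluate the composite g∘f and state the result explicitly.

Answer: (0↦1, 1↦1, 2↦3, 3↦4, 4↦3)

Trace:
  0 f=>2 g=>1
  1 f=>2 g=>1
  2 f=>1 g=>3
  3 f=>3 g=>4
  4 f=>1 g=>3
result: (0↦1, 1↦1, 2↦3, 3↦4, 4↦3)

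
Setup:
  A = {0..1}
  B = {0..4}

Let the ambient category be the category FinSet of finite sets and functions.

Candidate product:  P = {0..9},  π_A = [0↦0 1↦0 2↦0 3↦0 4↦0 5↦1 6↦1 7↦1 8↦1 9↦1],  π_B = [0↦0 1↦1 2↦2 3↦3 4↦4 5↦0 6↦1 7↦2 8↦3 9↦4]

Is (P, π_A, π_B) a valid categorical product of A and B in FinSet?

|A|·|B| = 2·5 = 10;  |P| = 10
Check the pairing map k ↦ (π_A(k), π_B(k)):
  0 ↦ (0,0)
  1 ↦ (0,1)
  2 ↦ (0,2)
  3 ↦ (0,3)
  4 ↦ (0,4)
  5 ↦ (1,0)
  6 ↦ (1,1)
  7 ↦ (1,2)
  8 ↦ (1,3)
  9 ↦ (1,4)
distinct pairs in image: 10 / 10 needed
  → bijection onto A×B; projections well-typed.

Answer: VALID PRODUCT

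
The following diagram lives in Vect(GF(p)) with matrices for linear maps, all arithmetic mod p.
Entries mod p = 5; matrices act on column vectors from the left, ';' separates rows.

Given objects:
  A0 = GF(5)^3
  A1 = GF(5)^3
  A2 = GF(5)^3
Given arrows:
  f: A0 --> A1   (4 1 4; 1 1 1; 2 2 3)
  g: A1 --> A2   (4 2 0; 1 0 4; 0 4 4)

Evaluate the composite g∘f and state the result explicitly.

  e0=[1,0,0] f-->[4,1,2] g-->[3,2,2]
  e1=[0,1,0] f-->[1,1,2] g-->[1,4,2]
  e2=[0,0,1] f-->[4,1,3] g-->[3,1,1]
composite: (3 1 3; 2 4 1; 2 2 1)

Answer: (3 1 3; 2 4 1; 2 2 1)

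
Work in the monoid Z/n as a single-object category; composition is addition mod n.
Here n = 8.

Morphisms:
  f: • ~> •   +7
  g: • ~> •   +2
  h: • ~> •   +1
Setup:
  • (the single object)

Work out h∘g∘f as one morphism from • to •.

  0 +7≡7 +2≡1 +1≡2  (mod 8)
result: +2

Answer: +2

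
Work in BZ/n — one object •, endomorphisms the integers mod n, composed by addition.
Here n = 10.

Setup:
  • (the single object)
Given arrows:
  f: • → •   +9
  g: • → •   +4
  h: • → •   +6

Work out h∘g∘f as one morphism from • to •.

  0 +9≡9 +4≡3 +6≡9  (mod 10)
composite: +9

Answer: +9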